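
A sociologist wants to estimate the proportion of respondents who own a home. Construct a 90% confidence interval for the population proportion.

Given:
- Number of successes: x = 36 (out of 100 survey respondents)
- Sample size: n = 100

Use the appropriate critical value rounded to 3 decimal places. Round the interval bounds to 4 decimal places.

Sample proportion: p̂ = 36/100 = 0.360000

Check conditions for normal approximation:
  np̂ = 36 ≥ 10 ✓
  n(1-p̂) = 64 ≥ 10 ✓

The sample is large enough, so use a z-interval (normal approximation) for the proportion.

For 90% confidence, z* = 1.645 (from standard normal table)

Standard error: SE = √(p̂(1-p̂)/n) = √(0.360000×0.640000/100) = 0.04800000

Margin of error: E = z* × SE = 1.645 × 0.04800000 = 0.078960

Z-interval: p̂ ± E = 0.360000 ± 0.078960 = (0.281040, 0.438960)

Rounded to 4 decimal places:

(0.2810, 0.4390)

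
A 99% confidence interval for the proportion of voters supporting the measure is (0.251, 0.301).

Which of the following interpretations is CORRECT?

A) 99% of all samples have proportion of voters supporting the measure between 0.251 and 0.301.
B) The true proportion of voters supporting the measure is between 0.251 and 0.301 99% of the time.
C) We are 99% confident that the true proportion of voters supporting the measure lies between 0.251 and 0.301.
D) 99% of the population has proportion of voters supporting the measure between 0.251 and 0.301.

A confidence interval represents our confidence in the procedure, not a probability statement about the parameter.

Key concept: If we repeated this sampling process many times and computed a 99% CI each time, about 99% of those intervals would contain the true population parameter.

For this specific interval (0.251, 0.301):
- Midpoint (point estimate): 0.276
- Margin of error: 0.025

The correct interpretation is the one stating confidence that the true parameter lies in the interval — option C.

C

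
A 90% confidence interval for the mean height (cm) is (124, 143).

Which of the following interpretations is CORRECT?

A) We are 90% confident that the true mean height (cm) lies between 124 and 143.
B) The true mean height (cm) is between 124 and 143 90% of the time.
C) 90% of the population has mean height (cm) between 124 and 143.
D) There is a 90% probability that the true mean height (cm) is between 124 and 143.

A confidence interval represents our confidence in the procedure, not a probability statement about the parameter.

Key concept: If we repeated this sampling process many times and computed a 90% CI each time, about 90% of those intervals would contain the true population parameter.

For this specific interval (124, 143):
- Midpoint (point estimate): 133.5
- Margin of error: 9.5

The correct interpretation is the one stating confidence that the true parameter lies in the interval — option A.

A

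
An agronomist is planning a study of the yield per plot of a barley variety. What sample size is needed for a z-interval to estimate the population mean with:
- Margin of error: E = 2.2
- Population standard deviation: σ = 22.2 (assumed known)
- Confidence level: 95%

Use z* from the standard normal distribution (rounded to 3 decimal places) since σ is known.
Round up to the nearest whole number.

Using z* since population σ is known (z-interval formula).

For 95% confidence, z* = 1.96 (from standard normal table)

Sample size formula for z-interval: n = (z*σ/E)²

n = (1.96 × 22.2 / 2.2)²
  = (19.778182)²
  = 391.1765

Round up to the nearest whole number: n = 392

392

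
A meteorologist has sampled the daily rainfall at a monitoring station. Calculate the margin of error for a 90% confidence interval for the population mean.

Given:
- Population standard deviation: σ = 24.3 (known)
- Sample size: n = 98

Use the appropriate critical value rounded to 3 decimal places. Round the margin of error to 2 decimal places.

The population standard deviation σ is known, so use the z-interval margin of error formula.

For 90% confidence, z* = 1.645 (from standard normal table)

Margin of error formula for z-interval: E = z* × σ/√n

E = 1.645 × 24.3/√98
  = 1.645 × 2.454671
  = 4.0379

Rounded to 2 decimal places:

4.04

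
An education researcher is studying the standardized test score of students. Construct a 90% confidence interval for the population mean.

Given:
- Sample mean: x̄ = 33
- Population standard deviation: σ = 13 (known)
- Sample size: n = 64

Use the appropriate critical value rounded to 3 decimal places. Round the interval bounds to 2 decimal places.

The population standard deviation σ is known, so use a z-interval (standard normal critical value).

For 90% confidence, z* = 1.645 (from standard normal table)

Standard error: SE = σ/√n = 13/√64 = 1.625000

Margin of error: E = z* × SE = 1.645 × 1.625000 = 2.6731

Z-interval: x̄ ± E = 33 ± 2.6731 = (30.3269, 35.6731)

Rounded to 2 decimal places:

(30.33, 35.67)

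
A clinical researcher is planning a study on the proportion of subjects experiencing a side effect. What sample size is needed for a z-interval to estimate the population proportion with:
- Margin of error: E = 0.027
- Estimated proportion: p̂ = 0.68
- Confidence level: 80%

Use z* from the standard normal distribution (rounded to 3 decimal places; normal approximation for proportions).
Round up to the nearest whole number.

Using z* for proportion z-interval (normal approximation).

For 80% confidence, z* = 1.282 (from standard normal table)

Sample size formula for proportion z-interval: n = z*²p̂(1-p̂)/E²

n = 1.282² × 0.68 × 0.32 / 0.027²
  = 1.643524 × 0.2176 / 0.000729
  = 490.5773

Round up to the nearest whole number: n = 491

491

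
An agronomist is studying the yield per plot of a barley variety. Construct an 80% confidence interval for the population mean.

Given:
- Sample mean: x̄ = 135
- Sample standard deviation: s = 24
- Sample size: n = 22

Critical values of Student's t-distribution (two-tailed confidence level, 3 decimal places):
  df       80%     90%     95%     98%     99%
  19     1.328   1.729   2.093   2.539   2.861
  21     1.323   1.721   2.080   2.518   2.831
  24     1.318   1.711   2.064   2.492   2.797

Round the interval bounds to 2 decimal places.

The population standard deviation σ is unknown (only the sample standard deviation s is given), so use a t-interval with df = n - 1 = 22 - 1 = 21.

For 80% confidence with df = 21, t* = 1.323 (from t-table)

Standard error: SE = s/√n = 24/√22 = 5.116817

Margin of error: E = t* × SE = 1.323 × 5.116817 = 6.7695

T-interval: x̄ ± E = 135 ± 6.7695 = (128.2305, 141.7695)

Rounded to 2 decimal places:

(128.23, 141.77)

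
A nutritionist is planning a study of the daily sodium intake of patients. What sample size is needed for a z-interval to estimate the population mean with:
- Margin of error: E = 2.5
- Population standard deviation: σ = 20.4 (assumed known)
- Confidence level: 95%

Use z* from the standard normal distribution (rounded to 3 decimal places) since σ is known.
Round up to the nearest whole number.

Using z* since population σ is known (z-interval formula).

For 95% confidence, z* = 1.96 (from standard normal table)

Sample size formula for z-interval: n = (z*σ/E)²

n = (1.96 × 20.4 / 2.5)²
  = (15.993600)²
  = 255.7952

Round up to the nearest whole number: n = 256

256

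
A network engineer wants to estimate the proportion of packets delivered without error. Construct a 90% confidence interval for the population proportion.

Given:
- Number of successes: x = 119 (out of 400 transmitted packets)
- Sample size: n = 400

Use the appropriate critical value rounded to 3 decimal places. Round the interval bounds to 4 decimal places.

Sample proportion: p̂ = 119/400 = 0.297500

Check conditions for normal approximation:
  np̂ = 119 ≥ 10 ✓
  n(1-p̂) = 281 ≥ 10 ✓

The sample is large enough, so use a z-interval (normal approximation) for the proportion.

For 90% confidence, z* = 1.645 (from standard normal table)

Standard error: SE = √(p̂(1-p̂)/n) = √(0.297500×0.702500/400) = 0.02285792

Margin of error: E = z* × SE = 1.645 × 0.02285792 = 0.037601

Z-interval: p̂ ± E = 0.297500 ± 0.037601 = (0.259899, 0.335101)

Rounded to 4 decimal places:

(0.2599, 0.3351)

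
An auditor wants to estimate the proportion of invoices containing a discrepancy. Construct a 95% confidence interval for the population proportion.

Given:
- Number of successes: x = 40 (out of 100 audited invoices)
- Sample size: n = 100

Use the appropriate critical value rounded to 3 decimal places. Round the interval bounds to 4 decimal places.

Sample proportion: p̂ = 40/100 = 0.400000

Check conditions for normal approximation:
  np̂ = 40 ≥ 10 ✓
  n(1-p̂) = 60 ≥ 10 ✓

The sample is large enough, so use a z-interval (normal approximation) for the proportion.

For 95% confidence, z* = 1.96 (from standard normal table)

Standard error: SE = √(p̂(1-p̂)/n) = √(0.400000×0.600000/100) = 0.04898979

Margin of error: E = z* × SE = 1.96 × 0.04898979 = 0.096020

Z-interval: p̂ ± E = 0.400000 ± 0.096020 = (0.303980, 0.496020)

Rounded to 4 decimal places:

(0.3040, 0.4960)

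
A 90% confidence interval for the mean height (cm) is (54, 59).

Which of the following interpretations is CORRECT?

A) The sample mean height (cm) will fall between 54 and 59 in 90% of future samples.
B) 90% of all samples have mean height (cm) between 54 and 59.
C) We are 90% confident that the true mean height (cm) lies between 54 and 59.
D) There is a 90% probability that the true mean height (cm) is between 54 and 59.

A confidence interval represents our confidence in the procedure, not a probability statement about the parameter.

Key concept: If we repeated this sampling process many times and computed a 90% CI each time, about 90% of those intervals would contain the true population parameter.

For this specific interval (54, 59):
- Midpoint (point estimate): 56.5
- Margin of error: 2.5

The correct interpretation is the one stating confidence that the true parameter lies in the interval — option C.

C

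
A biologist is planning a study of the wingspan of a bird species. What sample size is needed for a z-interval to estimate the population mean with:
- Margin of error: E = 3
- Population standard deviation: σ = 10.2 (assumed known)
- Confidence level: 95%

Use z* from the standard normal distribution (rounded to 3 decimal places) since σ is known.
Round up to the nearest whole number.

Using z* since population σ is known (z-interval formula).

For 95% confidence, z* = 1.96 (from standard normal table)

Sample size formula for z-interval: n = (z*σ/E)²

n = (1.96 × 10.2 / 3)²
  = (6.664000)²
  = 44.4089

Round up to the nearest whole number: n = 45

45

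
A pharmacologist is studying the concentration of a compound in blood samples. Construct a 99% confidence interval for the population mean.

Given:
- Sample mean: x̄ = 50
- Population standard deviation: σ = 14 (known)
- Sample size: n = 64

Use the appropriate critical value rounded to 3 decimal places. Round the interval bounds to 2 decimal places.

The population standard deviation σ is known, so use a z-interval (standard normal critical value).

For 99% confidence, z* = 2.576 (from standard normal table)

Standard error: SE = σ/√n = 14/√64 = 1.750000

Margin of error: E = z* × SE = 2.576 × 1.750000 = 4.5080

Z-interval: x̄ ± E = 50 ± 4.5080 = (45.4920, 54.5080)

Rounded to 2 decimal places:

(45.49, 54.51)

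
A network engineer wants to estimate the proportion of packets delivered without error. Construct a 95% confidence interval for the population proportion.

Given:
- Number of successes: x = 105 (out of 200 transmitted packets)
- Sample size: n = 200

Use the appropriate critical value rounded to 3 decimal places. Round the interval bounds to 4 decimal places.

Sample proportion: p̂ = 105/200 = 0.525000

Check conditions for normal approximation:
  np̂ = 105 ≥ 10 ✓
  n(1-p̂) = 95 ≥ 10 ✓

The sample is large enough, so use a z-interval (normal approximation) for the proportion.

For 95% confidence, z* = 1.96 (from standard normal table)

Standard error: SE = √(p̂(1-p̂)/n) = √(0.525000×0.475000/200) = 0.03531112

Margin of error: E = z* × SE = 1.96 × 0.03531112 = 0.069210

Z-interval: p̂ ± E = 0.525000 ± 0.069210 = (0.455790, 0.594210)

Rounded to 4 decimal places:

(0.4558, 0.5942)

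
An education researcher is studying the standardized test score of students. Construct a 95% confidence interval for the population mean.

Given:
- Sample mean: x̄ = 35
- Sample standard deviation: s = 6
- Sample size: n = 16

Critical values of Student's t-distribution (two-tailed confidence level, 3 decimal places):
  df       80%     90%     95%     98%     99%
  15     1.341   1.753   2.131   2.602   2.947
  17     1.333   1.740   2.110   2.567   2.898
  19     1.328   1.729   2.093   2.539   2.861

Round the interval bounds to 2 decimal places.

The population standard deviation σ is unknown (only the sample standard deviation s is given), so use a t-interval with df = n - 1 = 16 - 1 = 15.

For 95% confidence with df = 15, t* = 2.131 (from t-table)

Standard error: SE = s/√n = 6/√16 = 1.500000

Margin of error: E = t* × SE = 2.131 × 1.500000 = 3.1965

T-interval: x̄ ± E = 35 ± 3.1965 = (31.8035, 38.1965)

Rounded to 2 decimal places:

(31.80, 38.20)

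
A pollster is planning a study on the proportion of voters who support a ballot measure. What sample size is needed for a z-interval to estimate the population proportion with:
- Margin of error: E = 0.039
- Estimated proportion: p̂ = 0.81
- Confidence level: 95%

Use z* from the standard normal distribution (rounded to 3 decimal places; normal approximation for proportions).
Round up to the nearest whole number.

Using z* for proportion z-interval (normal approximation).

For 95% confidence, z* = 1.96 (from standard normal table)

Sample size formula for proportion z-interval: n = z*²p̂(1-p̂)/E²

n = 1.96² × 0.81 × 0.19 / 0.039²
  = 3.8416 × 0.1539 / 0.001521
  = 388.7063

Round up to the nearest whole number: n = 389

389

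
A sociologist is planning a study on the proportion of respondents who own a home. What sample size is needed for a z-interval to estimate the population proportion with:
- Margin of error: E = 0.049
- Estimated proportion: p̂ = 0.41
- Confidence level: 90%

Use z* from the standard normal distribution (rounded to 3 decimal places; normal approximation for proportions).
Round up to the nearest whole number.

Using z* for proportion z-interval (normal approximation).

For 90% confidence, z* = 1.645 (from standard normal table)

Sample size formula for proportion z-interval: n = z*²p̂(1-p̂)/E²

n = 1.645² × 0.41 × 0.59 / 0.049²
  = 2.706025 × 0.2419 / 0.002401
  = 272.6312

Round up to the nearest whole number: n = 273

273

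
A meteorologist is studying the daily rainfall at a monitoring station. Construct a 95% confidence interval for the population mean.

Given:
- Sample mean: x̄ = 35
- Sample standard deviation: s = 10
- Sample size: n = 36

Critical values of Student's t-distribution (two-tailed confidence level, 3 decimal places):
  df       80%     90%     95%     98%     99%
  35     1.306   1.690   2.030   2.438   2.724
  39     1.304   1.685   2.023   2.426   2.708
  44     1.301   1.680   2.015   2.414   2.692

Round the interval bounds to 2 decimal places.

The population standard deviation σ is unknown (only the sample standard deviation s is given), so use a t-interval with df = n - 1 = 36 - 1 = 35.

For 95% confidence with df = 35, t* = 2.030 (from t-table)

Standard error: SE = s/√n = 10/√36 = 1.666667

Margin of error: E = t* × SE = 2.030 × 1.666667 = 3.3833

T-interval: x̄ ± E = 35 ± 3.3833 = (31.6167, 38.3833)

Rounded to 2 decimal places:

(31.62, 38.38)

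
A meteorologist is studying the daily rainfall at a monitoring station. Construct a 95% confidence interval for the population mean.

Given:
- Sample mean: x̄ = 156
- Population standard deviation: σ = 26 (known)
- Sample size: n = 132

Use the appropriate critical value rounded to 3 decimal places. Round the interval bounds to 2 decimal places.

The population standard deviation σ is known, so use a z-interval (standard normal critical value).

For 95% confidence, z* = 1.96 (from standard normal table)

Standard error: SE = σ/√n = 26/√132 = 2.263010

Margin of error: E = z* × SE = 1.96 × 2.263010 = 4.4355

Z-interval: x̄ ± E = 156 ± 4.4355 = (151.5645, 160.4355)

Rounded to 2 decimal places:

(151.56, 160.44)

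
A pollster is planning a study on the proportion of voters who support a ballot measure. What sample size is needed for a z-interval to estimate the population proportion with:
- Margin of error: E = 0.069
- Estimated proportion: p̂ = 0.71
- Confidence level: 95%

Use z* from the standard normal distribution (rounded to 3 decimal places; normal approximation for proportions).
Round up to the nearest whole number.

Using z* for proportion z-interval (normal approximation).

For 95% confidence, z* = 1.96 (from standard normal table)

Sample size formula for proportion z-interval: n = z*²p̂(1-p̂)/E²

n = 1.96² × 0.71 × 0.29 / 0.069²
  = 3.8416 × 0.2059 / 0.004761
  = 166.1385

Round up to the nearest whole number: n = 167

167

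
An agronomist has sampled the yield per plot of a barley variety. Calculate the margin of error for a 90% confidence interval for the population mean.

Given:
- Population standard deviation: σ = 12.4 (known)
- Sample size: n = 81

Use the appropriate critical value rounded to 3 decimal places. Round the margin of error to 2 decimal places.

The population standard deviation σ is known, so use the z-interval margin of error formula.

For 90% confidence, z* = 1.645 (from standard normal table)

Margin of error formula for z-interval: E = z* × σ/√n

E = 1.645 × 12.4/√81
  = 1.645 × 1.377778
  = 2.2664

Rounded to 2 decimal places:

2.27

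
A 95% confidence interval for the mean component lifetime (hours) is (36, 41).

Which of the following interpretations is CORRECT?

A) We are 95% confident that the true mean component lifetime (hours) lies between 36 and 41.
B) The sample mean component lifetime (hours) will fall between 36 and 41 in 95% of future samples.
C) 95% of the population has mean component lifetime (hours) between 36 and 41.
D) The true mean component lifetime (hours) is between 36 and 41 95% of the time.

A confidence interval represents our confidence in the procedure, not a probability statement about the parameter.

Key concept: If we repeated this sampling process many times and computed a 95% CI each time, about 95% of those intervals would contain the true population parameter.

For this specific interval (36, 41):
- Midpoint (point estimate): 38.5
- Margin of error: 2.5

The correct interpretation is the one stating confidence that the true parameter lies in the interval — option A.

A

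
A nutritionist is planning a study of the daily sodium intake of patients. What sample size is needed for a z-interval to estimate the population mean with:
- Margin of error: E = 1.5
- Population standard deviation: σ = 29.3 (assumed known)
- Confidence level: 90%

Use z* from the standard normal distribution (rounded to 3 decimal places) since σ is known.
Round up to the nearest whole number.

Using z* since population σ is known (z-interval formula).

For 90% confidence, z* = 1.645 (from standard normal table)

Sample size formula for z-interval: n = (z*σ/E)²

n = (1.645 × 29.3 / 1.5)²
  = (32.132333)²
  = 1032.4868

Round up to the nearest whole number: n = 1033

1033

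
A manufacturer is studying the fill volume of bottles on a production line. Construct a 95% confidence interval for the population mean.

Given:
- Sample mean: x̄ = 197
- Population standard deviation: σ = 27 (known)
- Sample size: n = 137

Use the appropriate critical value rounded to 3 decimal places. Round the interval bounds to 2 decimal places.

The population standard deviation σ is known, so use a z-interval (standard normal critical value).

For 95% confidence, z* = 1.96 (from standard normal table)

Standard error: SE = σ/√n = 27/√137 = 2.306766

Margin of error: E = z* × SE = 1.96 × 2.306766 = 4.5213

Z-interval: x̄ ± E = 197 ± 4.5213 = (192.4787, 201.5213)

Rounded to 2 decimal places:

(192.48, 201.52)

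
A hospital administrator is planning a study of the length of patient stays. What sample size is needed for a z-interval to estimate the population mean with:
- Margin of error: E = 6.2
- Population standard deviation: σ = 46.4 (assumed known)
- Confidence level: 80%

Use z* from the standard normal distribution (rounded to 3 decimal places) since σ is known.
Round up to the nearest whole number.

Using z* since population σ is known (z-interval formula).

For 80% confidence, z* = 1.282 (from standard normal table)

Sample size formula for z-interval: n = (z*σ/E)²

n = (1.282 × 46.4 / 6.2)²
  = (9.594323)²
  = 92.0510

Round up to the nearest whole number: n = 93

93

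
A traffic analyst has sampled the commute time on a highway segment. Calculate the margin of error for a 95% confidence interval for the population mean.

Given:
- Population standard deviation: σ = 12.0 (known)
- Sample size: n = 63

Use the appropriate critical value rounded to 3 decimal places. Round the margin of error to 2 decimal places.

The population standard deviation σ is known, so use the z-interval margin of error formula.

For 95% confidence, z* = 1.96 (from standard normal table)

Margin of error formula for z-interval: E = z* × σ/√n

E = 1.96 × 12.0/√63
  = 1.96 × 1.511858
  = 2.9632

Rounded to 2 decimal places:

2.96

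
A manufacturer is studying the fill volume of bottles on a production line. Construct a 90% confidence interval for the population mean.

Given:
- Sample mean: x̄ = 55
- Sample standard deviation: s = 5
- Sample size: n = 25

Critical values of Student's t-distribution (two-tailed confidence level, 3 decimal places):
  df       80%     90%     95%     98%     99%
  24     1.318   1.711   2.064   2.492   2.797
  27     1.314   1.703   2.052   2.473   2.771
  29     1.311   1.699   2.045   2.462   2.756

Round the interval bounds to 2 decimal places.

The population standard deviation σ is unknown (only the sample standard deviation s is given), so use a t-interval with df = n - 1 = 25 - 1 = 24.

For 90% confidence with df = 24, t* = 1.711 (from t-table)

Standard error: SE = s/√n = 5/√25 = 1.000000

Margin of error: E = t* × SE = 1.711 × 1.000000 = 1.7110

T-interval: x̄ ± E = 55 ± 1.7110 = (53.2890, 56.7110)

Rounded to 2 decimal places:

(53.29, 56.71)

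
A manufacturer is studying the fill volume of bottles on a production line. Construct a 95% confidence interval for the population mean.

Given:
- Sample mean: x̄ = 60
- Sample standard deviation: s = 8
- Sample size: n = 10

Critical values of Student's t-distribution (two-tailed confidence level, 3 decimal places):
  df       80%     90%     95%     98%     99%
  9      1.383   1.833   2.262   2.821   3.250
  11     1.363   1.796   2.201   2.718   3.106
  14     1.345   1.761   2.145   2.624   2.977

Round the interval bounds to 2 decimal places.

The population standard deviation σ is unknown (only the sample standard deviation s is given), so use a t-interval with df = n - 1 = 10 - 1 = 9.

For 95% confidence with df = 9, t* = 2.262 (from t-table)

Standard error: SE = s/√n = 8/√10 = 2.529822

Margin of error: E = t* × SE = 2.262 × 2.529822 = 5.7225

T-interval: x̄ ± E = 60 ± 5.7225 = (54.2775, 65.7225)

Rounded to 2 decimal places:

(54.28, 65.72)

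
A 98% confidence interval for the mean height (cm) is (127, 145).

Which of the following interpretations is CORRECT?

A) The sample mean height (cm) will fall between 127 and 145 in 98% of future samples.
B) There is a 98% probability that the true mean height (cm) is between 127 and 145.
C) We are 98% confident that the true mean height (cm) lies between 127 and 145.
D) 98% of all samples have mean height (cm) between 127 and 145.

A confidence interval represents our confidence in the procedure, not a probability statement about the parameter.

Key concept: If we repeated this sampling process many times and computed a 98% CI each time, about 98% of those intervals would contain the true population parameter.

For this specific interval (127, 145):
- Midpoint (point estimate): 136
- Margin of error: 9

The correct interpretation is the one stating confidence that the true parameter lies in the interval — option C.

C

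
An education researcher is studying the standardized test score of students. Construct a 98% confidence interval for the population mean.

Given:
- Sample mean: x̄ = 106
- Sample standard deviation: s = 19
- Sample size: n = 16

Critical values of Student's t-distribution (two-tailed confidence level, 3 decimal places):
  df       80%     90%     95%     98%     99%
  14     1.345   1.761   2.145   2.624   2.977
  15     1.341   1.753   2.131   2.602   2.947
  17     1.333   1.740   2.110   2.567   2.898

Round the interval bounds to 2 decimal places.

The population standard deviation σ is unknown (only the sample standard deviation s is given), so use a t-interval with df = n - 1 = 16 - 1 = 15.

For 98% confidence with df = 15, t* = 2.602 (from t-table)

Standard error: SE = s/√n = 19/√16 = 4.750000

Margin of error: E = t* × SE = 2.602 × 4.750000 = 12.3595

T-interval: x̄ ± E = 106 ± 12.3595 = (93.6405, 118.3595)

Rounded to 2 decimal places:

(93.64, 118.36)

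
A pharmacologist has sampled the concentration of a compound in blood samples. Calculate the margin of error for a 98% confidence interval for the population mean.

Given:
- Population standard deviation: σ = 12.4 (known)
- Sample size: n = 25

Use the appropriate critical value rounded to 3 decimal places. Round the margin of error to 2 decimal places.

The population standard deviation σ is known, so use the z-interval margin of error formula.

For 98% confidence, z* = 2.326 (from standard normal table)

Margin of error formula for z-interval: E = z* × σ/√n

E = 2.326 × 12.4/√25
  = 2.326 × 2.480000
  = 5.7685

Rounded to 2 decimal places:

5.77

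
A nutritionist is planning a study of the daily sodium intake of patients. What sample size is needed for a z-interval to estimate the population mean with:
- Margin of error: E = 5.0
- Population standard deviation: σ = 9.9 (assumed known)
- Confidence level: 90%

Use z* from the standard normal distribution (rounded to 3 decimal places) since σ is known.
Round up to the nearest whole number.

Using z* since population σ is known (z-interval formula).

For 90% confidence, z* = 1.645 (from standard normal table)

Sample size formula for z-interval: n = (z*σ/E)²

n = (1.645 × 9.9 / 5.0)²
  = (3.257100)²
  = 10.6087

Round up to the nearest whole number: n = 11

11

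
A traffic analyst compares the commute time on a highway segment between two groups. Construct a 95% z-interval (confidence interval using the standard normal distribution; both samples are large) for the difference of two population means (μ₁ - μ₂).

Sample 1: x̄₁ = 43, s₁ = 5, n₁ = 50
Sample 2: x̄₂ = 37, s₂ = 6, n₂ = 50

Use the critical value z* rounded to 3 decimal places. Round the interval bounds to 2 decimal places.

Both samples are large (n₁ = 50 ≥ 30, n₂ = 50 ≥ 30), so a z-interval for the difference of means applies.

Point estimate: x̄₁ - x̄₂ = 43 - 37 = 6

Standard error: SE = √(s₁²/n₁ + s₂²/n₂)
= √(5²/50 + 6²/50)
= √(0.500000 + 0.720000)
= 1.104536

For 95% confidence, z* = 1.96 (from standard normal table)
Margin of error: E = z* × SE = 1.96 × 1.104536 = 2.1649

Z-interval: (x̄₁ - x̄₂) ± E = 6 ± 2.1649 = (3.8351, 8.1649)

Rounded to 2 decimal places:

(3.84, 8.16)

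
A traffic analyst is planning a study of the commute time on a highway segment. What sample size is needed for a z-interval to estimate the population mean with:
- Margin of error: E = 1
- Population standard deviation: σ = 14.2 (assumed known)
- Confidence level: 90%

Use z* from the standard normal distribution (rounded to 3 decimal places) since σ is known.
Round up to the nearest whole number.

Using z* since population σ is known (z-interval formula).

For 90% confidence, z* = 1.645 (from standard normal table)

Sample size formula for z-interval: n = (z*σ/E)²

n = (1.645 × 14.2 / 1)²
  = (23.359000)²
  = 545.6429

Round up to the nearest whole number: n = 546

546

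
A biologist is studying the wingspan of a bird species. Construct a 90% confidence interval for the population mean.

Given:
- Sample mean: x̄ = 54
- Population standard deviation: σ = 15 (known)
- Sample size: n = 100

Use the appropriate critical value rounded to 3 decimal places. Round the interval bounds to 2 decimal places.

The population standard deviation σ is known, so use a z-interval (standard normal critical value).

For 90% confidence, z* = 1.645 (from standard normal table)

Standard error: SE = σ/√n = 15/√100 = 1.500000

Margin of error: E = z* × SE = 1.645 × 1.500000 = 2.4675

Z-interval: x̄ ± E = 54 ± 2.4675 = (51.5325, 56.4675)

Rounded to 2 decimal places:

(51.53, 56.47)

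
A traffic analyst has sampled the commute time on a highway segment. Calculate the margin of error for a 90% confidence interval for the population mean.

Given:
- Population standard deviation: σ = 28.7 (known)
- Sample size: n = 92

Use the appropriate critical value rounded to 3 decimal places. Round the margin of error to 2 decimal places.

The population standard deviation σ is known, so use the z-interval margin of error formula.

For 90% confidence, z* = 1.645 (from standard normal table)

Margin of error formula for z-interval: E = z* × σ/√n

E = 1.645 × 28.7/√92
  = 1.645 × 2.992182
  = 4.9221

Rounded to 2 decimal places:

4.92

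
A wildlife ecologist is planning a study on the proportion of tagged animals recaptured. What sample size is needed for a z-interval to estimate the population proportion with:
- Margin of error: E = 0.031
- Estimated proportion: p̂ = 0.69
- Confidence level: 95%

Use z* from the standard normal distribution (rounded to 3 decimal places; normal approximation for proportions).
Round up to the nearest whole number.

Using z* for proportion z-interval (normal approximation).

For 95% confidence, z* = 1.96 (from standard normal table)

Sample size formula for proportion z-interval: n = z*²p̂(1-p̂)/E²

n = 1.96² × 0.69 × 0.31 / 0.031²
  = 3.8416 × 0.2139 / 0.000961
  = 855.0658

Round up to the nearest whole number: n = 856

856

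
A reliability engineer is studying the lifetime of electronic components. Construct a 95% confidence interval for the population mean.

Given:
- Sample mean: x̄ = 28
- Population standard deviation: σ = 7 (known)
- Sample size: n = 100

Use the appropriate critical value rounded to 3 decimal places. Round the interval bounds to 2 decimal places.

The population standard deviation σ is known, so use a z-interval (standard normal critical value).

For 95% confidence, z* = 1.96 (from standard normal table)

Standard error: SE = σ/√n = 7/√100 = 0.700000

Margin of error: E = z* × SE = 1.96 × 0.700000 = 1.3720

Z-interval: x̄ ± E = 28 ± 1.3720 = (26.6280, 29.3720)

Rounded to 2 decimal places:

(26.63, 29.37)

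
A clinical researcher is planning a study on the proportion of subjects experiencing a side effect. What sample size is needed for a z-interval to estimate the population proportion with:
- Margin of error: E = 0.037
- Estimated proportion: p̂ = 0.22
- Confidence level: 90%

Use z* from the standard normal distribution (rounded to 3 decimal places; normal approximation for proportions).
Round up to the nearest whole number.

Using z* for proportion z-interval (normal approximation).

For 90% confidence, z* = 1.645 (from standard normal table)

Sample size formula for proportion z-interval: n = z*²p̂(1-p̂)/E²

n = 1.645² × 0.22 × 0.78 / 0.037²
  = 2.706025 × 0.1716 / 0.001369
  = 339.1920

Round up to the nearest whole number: n = 340

340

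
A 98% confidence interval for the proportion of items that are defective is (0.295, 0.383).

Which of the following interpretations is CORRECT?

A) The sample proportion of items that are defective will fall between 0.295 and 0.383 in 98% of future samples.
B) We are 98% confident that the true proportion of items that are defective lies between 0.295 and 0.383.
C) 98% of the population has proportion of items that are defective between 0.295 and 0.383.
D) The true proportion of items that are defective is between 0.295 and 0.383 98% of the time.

A confidence interval represents our confidence in the procedure, not a probability statement about the parameter.

Key concept: If we repeated this sampling process many times and computed a 98% CI each time, about 98% of those intervals would contain the true population parameter.

For this specific interval (0.295, 0.383):
- Midpoint (point estimate): 0.339
- Margin of error: 0.044

The correct interpretation is the one stating confidence that the true parameter lies in the interval — option B.

B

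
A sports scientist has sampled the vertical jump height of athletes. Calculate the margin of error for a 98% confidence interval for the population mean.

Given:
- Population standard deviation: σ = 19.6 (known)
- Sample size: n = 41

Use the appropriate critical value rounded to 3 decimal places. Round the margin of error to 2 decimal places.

The population standard deviation σ is known, so use the z-interval margin of error formula.

For 98% confidence, z* = 2.326 (from standard normal table)

Margin of error formula for z-interval: E = z* × σ/√n

E = 2.326 × 19.6/√41
  = 2.326 × 3.061006
  = 7.1199

Rounded to 2 decimal places:

7.12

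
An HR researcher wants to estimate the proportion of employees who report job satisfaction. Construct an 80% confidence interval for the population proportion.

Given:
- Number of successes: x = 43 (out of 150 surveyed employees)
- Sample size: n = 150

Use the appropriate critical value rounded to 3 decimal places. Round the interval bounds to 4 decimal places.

Sample proportion: p̂ = 43/150 = 0.286667

Check conditions for normal approximation:
  np̂ = 43 ≥ 10 ✓
  n(1-p̂) = 107 ≥ 10 ✓

The sample is large enough, so use a z-interval (normal approximation) for the proportion.

For 80% confidence, z* = 1.282 (from standard normal table)

Standard error: SE = √(p̂(1-p̂)/n) = √(0.286667×0.713333/150) = 0.03692234

Margin of error: E = z* × SE = 1.282 × 0.03692234 = 0.047334

Z-interval: p̂ ± E = 0.286667 ± 0.047334 = (0.239332, 0.334001)

Rounded to 4 decimal places:

(0.2393, 0.3340)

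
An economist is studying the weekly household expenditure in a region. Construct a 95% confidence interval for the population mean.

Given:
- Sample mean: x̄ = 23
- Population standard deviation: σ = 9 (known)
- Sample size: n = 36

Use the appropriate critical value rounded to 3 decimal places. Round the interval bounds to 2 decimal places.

The population standard deviation σ is known, so use a z-interval (standard normal critical value).

For 95% confidence, z* = 1.96 (from standard normal table)

Standard error: SE = σ/√n = 9/√36 = 1.500000

Margin of error: E = z* × SE = 1.96 × 1.500000 = 2.9400

Z-interval: x̄ ± E = 23 ± 2.9400 = (20.0600, 25.9400)

Rounded to 2 decimal places:

(20.06, 25.94)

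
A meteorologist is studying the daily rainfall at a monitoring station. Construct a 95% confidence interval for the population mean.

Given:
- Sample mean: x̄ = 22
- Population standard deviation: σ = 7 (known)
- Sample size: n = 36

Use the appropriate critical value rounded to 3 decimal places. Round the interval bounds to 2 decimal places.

The population standard deviation σ is known, so use a z-interval (standard normal critical value).

For 95% confidence, z* = 1.96 (from standard normal table)

Standard error: SE = σ/√n = 7/√36 = 1.166667

Margin of error: E = z* × SE = 1.96 × 1.166667 = 2.2867

Z-interval: x̄ ± E = 22 ± 2.2867 = (19.7133, 24.2867)

Rounded to 2 decimal places:

(19.71, 24.29)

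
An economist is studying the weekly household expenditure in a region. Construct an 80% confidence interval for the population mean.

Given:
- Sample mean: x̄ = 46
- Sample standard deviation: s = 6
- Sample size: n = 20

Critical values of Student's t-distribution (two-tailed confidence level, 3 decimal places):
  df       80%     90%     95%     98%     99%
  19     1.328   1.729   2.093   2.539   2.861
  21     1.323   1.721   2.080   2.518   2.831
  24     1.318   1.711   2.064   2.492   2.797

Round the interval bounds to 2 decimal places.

The population standard deviation σ is unknown (only the sample standard deviation s is given), so use a t-interval with df = n - 1 = 20 - 1 = 19.

For 80% confidence with df = 19, t* = 1.328 (from t-table)

Standard error: SE = s/√n = 6/√20 = 1.341641

Margin of error: E = t* × SE = 1.328 × 1.341641 = 1.7817

T-interval: x̄ ± E = 46 ± 1.7817 = (44.2183, 47.7817)

Rounded to 2 decimal places:

(44.22, 47.78)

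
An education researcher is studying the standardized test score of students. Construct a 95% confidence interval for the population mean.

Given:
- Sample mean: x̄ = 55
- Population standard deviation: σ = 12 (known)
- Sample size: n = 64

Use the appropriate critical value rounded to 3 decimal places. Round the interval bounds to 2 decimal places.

The population standard deviation σ is known, so use a z-interval (standard normal critical value).

For 95% confidence, z* = 1.96 (from standard normal table)

Standard error: SE = σ/√n = 12/√64 = 1.500000

Margin of error: E = z* × SE = 1.96 × 1.500000 = 2.9400

Z-interval: x̄ ± E = 55 ± 2.9400 = (52.0600, 57.9400)

Rounded to 2 decimal places:

(52.06, 57.94)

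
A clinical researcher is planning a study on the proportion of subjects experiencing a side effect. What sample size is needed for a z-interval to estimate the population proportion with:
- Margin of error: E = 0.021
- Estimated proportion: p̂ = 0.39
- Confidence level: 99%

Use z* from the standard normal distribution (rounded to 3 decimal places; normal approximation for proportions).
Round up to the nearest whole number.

Using z* for proportion z-interval (normal approximation).

For 99% confidence, z* = 2.576 (from standard normal table)

Sample size formula for proportion z-interval: n = z*²p̂(1-p̂)/E²

n = 2.576² × 0.39 × 0.61 / 0.021²
  = 6.635776 × 0.2379 / 0.000441
  = 3579.7077

Round up to the nearest whole number: n = 3580

3580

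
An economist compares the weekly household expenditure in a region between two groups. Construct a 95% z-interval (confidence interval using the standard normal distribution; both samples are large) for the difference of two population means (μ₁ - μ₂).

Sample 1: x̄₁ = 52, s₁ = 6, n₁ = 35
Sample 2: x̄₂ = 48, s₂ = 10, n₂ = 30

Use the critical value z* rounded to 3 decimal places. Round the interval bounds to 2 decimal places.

Both samples are large (n₁ = 35 ≥ 30, n₂ = 30 ≥ 30), so a z-interval for the difference of means applies.

Point estimate: x̄₁ - x̄₂ = 52 - 48 = 4

Standard error: SE = √(s₁²/n₁ + s₂²/n₂)
= √(6²/35 + 10²/30)
= √(1.028571 + 3.333333)
= 2.088517

For 95% confidence, z* = 1.96 (from standard normal table)
Margin of error: E = z* × SE = 1.96 × 2.088517 = 4.0935

Z-interval: (x̄₁ - x̄₂) ± E = 4 ± 4.0935 = (-0.0935, 8.0935)

Rounded to 2 decimal places:

(-0.09, 8.09)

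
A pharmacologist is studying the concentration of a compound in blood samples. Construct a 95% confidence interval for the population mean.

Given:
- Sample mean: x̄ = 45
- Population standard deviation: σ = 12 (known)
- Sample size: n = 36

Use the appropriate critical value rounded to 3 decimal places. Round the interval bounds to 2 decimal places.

The population standard deviation σ is known, so use a z-interval (standard normal critical value).

For 95% confidence, z* = 1.96 (from standard normal table)

Standard error: SE = σ/√n = 12/√36 = 2.000000

Margin of error: E = z* × SE = 1.96 × 2.000000 = 3.9200

Z-interval: x̄ ± E = 45 ± 3.9200 = (41.0800, 48.9200)

Rounded to 2 decimal places:

(41.08, 48.92)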